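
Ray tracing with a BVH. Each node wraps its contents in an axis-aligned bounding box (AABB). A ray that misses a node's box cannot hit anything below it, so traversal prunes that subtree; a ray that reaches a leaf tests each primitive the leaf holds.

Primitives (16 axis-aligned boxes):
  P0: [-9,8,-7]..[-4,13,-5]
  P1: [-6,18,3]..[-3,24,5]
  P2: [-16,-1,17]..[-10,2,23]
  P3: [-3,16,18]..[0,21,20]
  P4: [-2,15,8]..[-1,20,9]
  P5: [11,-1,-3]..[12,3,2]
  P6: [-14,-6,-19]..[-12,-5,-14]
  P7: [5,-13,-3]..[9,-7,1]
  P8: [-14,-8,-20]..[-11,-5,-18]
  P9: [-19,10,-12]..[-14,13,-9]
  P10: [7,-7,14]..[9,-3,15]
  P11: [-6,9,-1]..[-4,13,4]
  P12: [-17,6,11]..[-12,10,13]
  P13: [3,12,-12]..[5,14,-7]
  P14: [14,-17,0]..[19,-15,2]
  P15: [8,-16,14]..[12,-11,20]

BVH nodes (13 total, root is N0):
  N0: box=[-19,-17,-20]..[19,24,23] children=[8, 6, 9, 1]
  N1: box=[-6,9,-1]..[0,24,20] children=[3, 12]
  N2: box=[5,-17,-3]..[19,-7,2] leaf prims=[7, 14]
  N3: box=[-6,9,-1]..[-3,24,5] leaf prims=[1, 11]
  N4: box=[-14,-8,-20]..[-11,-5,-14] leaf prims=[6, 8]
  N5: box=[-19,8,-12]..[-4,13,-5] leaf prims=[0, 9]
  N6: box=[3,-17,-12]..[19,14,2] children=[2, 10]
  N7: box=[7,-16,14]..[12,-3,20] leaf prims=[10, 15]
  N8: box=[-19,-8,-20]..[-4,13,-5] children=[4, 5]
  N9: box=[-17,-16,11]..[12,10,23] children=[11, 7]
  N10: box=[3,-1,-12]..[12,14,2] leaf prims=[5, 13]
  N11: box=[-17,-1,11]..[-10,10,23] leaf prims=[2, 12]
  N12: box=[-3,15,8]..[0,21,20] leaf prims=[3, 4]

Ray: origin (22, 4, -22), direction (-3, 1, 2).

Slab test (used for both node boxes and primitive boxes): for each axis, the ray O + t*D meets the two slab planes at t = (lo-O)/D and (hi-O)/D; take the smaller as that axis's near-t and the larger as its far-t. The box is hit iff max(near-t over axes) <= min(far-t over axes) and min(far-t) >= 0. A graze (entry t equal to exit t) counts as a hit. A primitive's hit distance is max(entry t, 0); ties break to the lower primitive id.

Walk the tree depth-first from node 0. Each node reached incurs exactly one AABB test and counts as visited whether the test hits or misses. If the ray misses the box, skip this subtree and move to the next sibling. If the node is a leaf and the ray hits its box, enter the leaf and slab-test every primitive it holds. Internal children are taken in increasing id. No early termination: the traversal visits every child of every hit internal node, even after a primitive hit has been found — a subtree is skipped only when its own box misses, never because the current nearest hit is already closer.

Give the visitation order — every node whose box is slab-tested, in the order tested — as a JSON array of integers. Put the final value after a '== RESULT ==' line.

Traverse from the root:
N0 x:[1,41/3] y:[-21,20] z:[1,45/2] -> hit [1,41/3], descend [1, 6, 8, 9]
  N1 x:[22/3,28/3] y:[5,20] z:[21/2,21] -> miss, prune
  N6 x:[1,19/3] y:[-21,10] z:[5,12] -> hit [5,19/3], descend [2, 10]
    N2 x:[1,17/3] y:[-21,-11] z:[19/2,12] -> miss, prune
    N10 x:[10/3,19/3] y:[-5,10] z:[5,12] -> hit [5,19/3] leaf, test {P5(miss), P13(miss)}
  N8 x:[26/3,41/3] y:[-12,9] z:[1,17/2] -> miss, prune
  N9 x:[10/3,13] y:[-20,6] z:[33/2,45/2] -> miss, prune

Visited [0, 1, 6, 2, 10, 8, 9]. Tests: 7 box, 1 leaf. Nearest: miss.

== RESULT ==
[0, 1, 6, 2, 10, 8, 9]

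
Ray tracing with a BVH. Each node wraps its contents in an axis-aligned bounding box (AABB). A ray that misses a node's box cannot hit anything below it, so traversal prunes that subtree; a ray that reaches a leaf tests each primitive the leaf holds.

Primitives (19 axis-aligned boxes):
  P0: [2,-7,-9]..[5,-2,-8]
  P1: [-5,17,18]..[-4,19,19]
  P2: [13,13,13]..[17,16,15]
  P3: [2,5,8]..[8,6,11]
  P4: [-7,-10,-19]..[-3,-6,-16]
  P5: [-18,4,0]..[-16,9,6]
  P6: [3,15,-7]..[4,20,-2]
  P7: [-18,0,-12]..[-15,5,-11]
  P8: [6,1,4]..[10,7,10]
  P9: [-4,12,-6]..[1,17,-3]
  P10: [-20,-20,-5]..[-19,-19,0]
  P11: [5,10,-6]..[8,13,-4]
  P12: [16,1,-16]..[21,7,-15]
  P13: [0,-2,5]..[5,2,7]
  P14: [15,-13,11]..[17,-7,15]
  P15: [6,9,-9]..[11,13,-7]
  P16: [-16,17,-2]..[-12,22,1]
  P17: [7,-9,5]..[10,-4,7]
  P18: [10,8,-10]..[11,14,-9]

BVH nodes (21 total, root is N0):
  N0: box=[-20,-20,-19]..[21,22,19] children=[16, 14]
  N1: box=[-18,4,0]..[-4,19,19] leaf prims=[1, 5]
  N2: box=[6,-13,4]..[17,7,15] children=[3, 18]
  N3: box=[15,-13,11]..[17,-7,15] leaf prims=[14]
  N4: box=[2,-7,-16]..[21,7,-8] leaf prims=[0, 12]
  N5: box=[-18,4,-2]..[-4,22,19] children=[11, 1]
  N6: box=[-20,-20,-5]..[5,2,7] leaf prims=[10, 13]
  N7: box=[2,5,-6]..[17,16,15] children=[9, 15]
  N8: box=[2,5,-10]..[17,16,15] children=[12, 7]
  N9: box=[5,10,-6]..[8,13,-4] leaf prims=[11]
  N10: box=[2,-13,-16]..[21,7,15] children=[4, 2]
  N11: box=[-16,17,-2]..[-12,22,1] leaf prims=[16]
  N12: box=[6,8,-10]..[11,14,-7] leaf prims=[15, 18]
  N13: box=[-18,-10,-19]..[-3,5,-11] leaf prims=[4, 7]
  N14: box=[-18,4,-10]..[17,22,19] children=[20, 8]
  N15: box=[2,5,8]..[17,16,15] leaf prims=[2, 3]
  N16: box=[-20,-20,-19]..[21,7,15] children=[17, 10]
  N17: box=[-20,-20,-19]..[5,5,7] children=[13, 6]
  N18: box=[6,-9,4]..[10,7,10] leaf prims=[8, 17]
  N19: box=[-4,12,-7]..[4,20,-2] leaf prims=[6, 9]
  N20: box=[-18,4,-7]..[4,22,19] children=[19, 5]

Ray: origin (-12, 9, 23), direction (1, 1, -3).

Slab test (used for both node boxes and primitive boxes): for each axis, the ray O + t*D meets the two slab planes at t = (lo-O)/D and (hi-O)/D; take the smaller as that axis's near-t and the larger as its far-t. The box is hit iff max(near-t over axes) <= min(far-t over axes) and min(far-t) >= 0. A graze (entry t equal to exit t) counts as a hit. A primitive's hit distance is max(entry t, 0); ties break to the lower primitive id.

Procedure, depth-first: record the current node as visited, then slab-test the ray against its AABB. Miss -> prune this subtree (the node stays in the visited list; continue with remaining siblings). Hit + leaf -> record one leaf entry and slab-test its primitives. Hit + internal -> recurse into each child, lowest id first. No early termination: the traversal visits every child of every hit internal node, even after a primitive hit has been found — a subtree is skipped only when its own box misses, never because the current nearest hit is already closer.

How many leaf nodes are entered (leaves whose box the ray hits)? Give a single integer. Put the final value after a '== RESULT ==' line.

Walk:
N0 x:[-8,33] y:[-29,13] z:[4/3,14] -> hit [4/3,13], descend [14, 16]
  N14 x:[-6,29] y:[-5,13] z:[4/3,11] -> hit [4/3,11], descend [8, 20]
    N8 x:[14,29] y:[-4,7] z:[8/3,11] -> miss, prune
    N20 x:[-6,16] y:[-5,13] z:[4/3,10] -> hit [4/3,10], descend [5, 19]
      N5 x:[-6,8] y:[-5,13] z:[4/3,25/3] -> hit [4/3,8], descend [1, 11]
        N1 x:[-6,8] y:[-5,10] z:[4/3,23/3] -> hit [4/3,23/3] leaf, test {P1(miss), P5(miss)}
        N11 x:[-4,0] y:[8,13] z:[22/3,25/3] -> miss, prune
      N19 x:[8,16] y:[3,11] z:[25/3,10] -> hit [25/3,10] leaf, test {P6(miss), P9(miss)}
  N16 x:[-8,33] y:[-29,-2] z:[8/3,14] -> miss, prune

order=[0, 14, 8, 20, 5, 1, 11, 19, 16]  |boxes|=9  |leaves|=2  hit=miss

== RESULT ==
2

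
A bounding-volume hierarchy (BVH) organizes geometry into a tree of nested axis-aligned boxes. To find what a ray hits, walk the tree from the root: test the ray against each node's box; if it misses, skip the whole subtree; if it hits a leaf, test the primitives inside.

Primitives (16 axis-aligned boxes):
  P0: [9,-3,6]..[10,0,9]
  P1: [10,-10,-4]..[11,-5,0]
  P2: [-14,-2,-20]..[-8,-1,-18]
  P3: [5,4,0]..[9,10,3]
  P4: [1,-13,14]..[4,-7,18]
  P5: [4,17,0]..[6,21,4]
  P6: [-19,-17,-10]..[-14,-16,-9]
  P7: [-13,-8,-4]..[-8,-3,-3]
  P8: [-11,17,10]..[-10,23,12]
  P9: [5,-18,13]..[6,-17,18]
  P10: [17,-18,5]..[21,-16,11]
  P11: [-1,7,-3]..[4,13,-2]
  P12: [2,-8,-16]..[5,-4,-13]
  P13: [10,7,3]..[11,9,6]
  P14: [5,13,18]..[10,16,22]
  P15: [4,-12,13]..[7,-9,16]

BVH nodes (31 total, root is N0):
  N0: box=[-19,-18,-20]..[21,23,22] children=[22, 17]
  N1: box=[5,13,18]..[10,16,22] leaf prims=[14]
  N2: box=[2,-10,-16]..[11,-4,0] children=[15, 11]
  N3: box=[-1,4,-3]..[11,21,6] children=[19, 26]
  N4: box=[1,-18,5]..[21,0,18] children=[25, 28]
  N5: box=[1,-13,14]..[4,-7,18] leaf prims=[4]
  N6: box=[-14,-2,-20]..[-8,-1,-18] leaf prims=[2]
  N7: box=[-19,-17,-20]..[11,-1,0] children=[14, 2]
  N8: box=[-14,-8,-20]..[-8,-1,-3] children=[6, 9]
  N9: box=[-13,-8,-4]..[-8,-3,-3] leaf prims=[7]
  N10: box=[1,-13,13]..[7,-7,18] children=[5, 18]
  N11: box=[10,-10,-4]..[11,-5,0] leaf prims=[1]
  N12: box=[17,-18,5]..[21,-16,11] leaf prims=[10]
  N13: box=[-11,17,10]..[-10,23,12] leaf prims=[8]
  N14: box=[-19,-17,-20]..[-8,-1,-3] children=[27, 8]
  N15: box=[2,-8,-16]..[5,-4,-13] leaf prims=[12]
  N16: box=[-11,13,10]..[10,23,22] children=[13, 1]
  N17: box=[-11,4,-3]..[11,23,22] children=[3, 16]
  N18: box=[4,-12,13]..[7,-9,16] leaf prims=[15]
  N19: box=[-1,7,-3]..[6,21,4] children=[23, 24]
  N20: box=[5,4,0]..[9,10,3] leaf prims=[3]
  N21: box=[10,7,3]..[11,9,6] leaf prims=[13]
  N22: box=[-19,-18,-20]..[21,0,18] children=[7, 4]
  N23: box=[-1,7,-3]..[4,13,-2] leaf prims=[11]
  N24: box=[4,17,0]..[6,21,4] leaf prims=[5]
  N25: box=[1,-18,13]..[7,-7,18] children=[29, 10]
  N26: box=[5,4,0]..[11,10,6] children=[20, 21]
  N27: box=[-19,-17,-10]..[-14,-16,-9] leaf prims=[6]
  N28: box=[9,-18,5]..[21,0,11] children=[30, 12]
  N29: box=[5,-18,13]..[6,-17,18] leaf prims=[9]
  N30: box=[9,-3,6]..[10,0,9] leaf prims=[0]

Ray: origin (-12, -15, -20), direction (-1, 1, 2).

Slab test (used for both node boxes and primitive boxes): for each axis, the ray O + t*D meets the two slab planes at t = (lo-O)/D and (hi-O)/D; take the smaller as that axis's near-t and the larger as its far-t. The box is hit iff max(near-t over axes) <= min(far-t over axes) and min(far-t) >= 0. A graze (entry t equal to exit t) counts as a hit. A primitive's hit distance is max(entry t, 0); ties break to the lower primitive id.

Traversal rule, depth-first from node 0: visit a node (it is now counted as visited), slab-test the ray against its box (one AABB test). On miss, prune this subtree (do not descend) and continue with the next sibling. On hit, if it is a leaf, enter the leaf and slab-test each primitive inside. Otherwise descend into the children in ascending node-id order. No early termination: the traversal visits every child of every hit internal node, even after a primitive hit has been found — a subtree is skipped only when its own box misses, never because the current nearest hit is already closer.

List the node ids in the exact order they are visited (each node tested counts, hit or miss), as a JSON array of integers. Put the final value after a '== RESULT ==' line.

Walk:
N0 x:[-33,7] y:[-3,38] z:[0,21] -> hit [0,7], descend [17, 22]
  N17 x:[-23,-1] y:[19,38] z:[17/2,21] -> miss, prune
  N22 x:[-33,7] y:[-3,15] z:[0,19] -> hit [0,7], descend [4, 7]
    N4 x:[-33,-13] y:[-3,15] z:[25/2,19] -> miss, prune
    N7 x:[-23,7] y:[-2,14] z:[0,10] -> hit [0,7], descend [2, 14]
      N2 x:[-23,-14] y:[5,11] z:[2,10] -> miss, prune
      N14 x:[-4,7] y:[-2,14] z:[0,17/2] -> hit [0,7], descend [8, 27]
        N8 x:[-4,2] y:[7,14] z:[0,17/2] -> miss, prune
        N27 x:[2,7] y:[-2,-1] z:[5,11/2] -> miss, prune

Summary -> nodes [0, 17, 22, 4, 7, 2, 14, 8, 27]; box-tests=9; leaf-entries=0; first=miss

== RESULT ==
[0, 17, 22, 4, 7, 2, 14, 8, 27]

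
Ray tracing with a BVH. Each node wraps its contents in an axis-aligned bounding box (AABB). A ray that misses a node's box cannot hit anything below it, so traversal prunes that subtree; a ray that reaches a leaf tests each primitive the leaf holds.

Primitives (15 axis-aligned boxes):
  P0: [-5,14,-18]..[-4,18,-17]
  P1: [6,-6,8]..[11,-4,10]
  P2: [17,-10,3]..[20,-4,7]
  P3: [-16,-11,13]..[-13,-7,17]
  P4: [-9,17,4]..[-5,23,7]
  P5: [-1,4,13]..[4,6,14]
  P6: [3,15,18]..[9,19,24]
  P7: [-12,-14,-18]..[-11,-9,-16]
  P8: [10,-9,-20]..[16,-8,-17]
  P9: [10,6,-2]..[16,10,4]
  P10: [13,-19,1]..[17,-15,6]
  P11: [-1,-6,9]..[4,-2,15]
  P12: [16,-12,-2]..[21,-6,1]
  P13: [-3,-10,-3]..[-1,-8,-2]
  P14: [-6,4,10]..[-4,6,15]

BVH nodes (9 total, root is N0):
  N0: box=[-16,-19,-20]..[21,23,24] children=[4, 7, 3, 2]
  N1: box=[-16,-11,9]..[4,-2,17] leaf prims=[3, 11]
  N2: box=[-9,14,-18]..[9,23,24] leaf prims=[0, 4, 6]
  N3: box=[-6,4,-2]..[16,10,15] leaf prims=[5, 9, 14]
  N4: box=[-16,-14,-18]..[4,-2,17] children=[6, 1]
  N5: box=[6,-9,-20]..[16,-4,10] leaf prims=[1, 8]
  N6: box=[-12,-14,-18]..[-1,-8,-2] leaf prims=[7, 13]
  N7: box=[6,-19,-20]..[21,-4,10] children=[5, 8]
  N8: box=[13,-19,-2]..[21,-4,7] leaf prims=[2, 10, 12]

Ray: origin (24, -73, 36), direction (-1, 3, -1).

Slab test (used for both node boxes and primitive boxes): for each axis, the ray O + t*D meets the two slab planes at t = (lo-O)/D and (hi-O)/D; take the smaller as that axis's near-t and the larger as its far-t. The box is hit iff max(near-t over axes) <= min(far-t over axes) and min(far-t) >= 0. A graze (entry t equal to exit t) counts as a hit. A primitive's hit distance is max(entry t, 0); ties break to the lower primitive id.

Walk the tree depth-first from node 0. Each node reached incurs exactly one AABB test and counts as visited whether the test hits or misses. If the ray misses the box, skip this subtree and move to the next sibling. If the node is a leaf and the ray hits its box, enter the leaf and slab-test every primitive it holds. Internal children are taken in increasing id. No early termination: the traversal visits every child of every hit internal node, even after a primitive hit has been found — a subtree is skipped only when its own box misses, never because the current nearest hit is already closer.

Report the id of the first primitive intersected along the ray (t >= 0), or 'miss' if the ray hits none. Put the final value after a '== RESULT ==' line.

Traverse from the root:
N0 x:[3,40] y:[18,32] z:[12,56] -> hit [18,32], descend [2, 3, 4, 7]
  N2 x:[15,33] y:[29,32] z:[12,54] -> hit [29,32] leaf, test {P0(miss), P4@t=30, P6(miss)}
  N3 x:[8,30] y:[77/3,83/3] z:[21,38] -> hit [77/3,83/3] leaf, test {P5(miss), P9(miss), P14(miss)}
  N4 x:[20,40] y:[59/3,71/3] z:[19,54] -> hit [20,71/3], descend [1, 6]
    N1 x:[20,40] y:[62/3,71/3] z:[19,27] -> hit [62/3,71/3] leaf, test {P3(miss), P11@t=67/3}
    N6 x:[25,36] y:[59/3,65/3] z:[38,54] -> miss, prune
  N7 x:[3,18] y:[18,23] z:[26,56] -> miss, prune

Summary -> nodes [0, 2, 3, 4, 1, 6, 7]; box-tests=7; leaf-entries=3; first=P11

== RESULT ==
11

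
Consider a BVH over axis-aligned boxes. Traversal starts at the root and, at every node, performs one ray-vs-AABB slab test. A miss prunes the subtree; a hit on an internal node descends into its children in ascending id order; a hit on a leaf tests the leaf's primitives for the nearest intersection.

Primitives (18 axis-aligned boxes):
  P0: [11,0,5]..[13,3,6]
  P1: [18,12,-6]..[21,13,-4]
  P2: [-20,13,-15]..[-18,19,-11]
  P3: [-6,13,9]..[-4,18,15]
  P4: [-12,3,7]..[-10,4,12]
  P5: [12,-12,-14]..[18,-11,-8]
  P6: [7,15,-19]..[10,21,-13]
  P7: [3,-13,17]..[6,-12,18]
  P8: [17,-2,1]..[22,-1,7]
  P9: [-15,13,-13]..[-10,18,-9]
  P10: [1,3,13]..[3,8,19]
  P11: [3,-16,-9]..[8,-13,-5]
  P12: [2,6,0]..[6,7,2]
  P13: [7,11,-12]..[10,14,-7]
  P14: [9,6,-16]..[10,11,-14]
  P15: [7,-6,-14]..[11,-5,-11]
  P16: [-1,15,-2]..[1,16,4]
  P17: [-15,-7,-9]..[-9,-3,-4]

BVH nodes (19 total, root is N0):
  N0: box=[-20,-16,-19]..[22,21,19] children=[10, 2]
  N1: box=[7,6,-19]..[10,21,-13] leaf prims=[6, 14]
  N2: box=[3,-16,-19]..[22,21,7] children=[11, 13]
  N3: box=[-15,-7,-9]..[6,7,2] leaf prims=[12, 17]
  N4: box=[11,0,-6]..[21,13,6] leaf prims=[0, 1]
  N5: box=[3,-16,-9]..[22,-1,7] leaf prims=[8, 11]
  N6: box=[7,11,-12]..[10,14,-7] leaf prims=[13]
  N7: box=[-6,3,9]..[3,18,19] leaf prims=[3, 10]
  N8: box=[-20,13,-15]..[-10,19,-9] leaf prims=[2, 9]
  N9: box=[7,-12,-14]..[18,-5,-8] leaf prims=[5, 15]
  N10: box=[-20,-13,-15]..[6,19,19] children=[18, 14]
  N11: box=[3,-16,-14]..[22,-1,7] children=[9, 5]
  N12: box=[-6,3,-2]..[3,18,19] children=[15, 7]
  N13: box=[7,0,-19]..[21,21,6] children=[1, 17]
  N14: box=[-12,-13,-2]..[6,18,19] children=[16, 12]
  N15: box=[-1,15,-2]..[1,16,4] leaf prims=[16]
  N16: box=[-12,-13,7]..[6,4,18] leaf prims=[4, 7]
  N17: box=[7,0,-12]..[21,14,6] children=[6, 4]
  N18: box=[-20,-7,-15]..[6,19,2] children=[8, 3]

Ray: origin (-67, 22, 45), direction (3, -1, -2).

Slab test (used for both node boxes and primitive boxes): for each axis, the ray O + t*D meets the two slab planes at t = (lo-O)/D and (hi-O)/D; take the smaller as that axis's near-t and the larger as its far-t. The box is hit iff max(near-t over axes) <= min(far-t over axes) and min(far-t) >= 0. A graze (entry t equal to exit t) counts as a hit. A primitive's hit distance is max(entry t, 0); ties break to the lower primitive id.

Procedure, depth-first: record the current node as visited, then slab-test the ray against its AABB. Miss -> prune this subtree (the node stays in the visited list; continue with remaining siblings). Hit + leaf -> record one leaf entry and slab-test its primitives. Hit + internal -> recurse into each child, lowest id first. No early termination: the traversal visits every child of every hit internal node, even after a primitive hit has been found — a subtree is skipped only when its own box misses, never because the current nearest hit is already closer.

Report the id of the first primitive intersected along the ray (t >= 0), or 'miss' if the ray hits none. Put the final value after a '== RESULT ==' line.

Traverse from the root:
N0 x:[47/3,89/3] y:[1,38] z:[13,32] -> hit [47/3,89/3], descend [2, 10]
  N2 x:[70/3,89/3] y:[1,38] z:[19,32] -> hit [70/3,89/3], descend [11, 13]
    N11 x:[70/3,89/3] y:[23,38] z:[19,59/2] -> hit [70/3,59/2], descend [5, 9]
      N5 x:[70/3,89/3] y:[23,38] z:[19,27] -> hit [70/3,27] leaf, test {P8(miss), P11(miss)}
      N9 x:[74/3,85/3] y:[27,34] z:[53/2,59/2] -> hit [27,85/3] leaf, test {P5(miss), P15(miss)}
    N13 x:[74/3,88/3] y:[1,22] z:[39/2,32] -> miss, prune
  N10 x:[47/3,73/3] y:[3,35] z:[13,30] -> hit [47/3,73/3], descend [14, 18]
    N14 x:[55/3,73/3] y:[4,35] z:[13,47/2] -> hit [55/3,47/2], descend [12, 16]
      N12 x:[61/3,70/3] y:[4,19] z:[13,47/2] -> miss, prune
      N16 x:[55/3,73/3] y:[18,35] z:[27/2,19] -> hit [55/3,19] leaf, test {P4@t=55/3, P7(miss)}
    N18 x:[47/3,73/3] y:[3,29] z:[43/2,30] -> hit [43/2,73/3], descend [3, 8]
      N3 x:[52/3,73/3] y:[15,29] z:[43/2,27] -> hit [43/2,73/3] leaf, test {P12(miss), P17(miss)}
      N8 x:[47/3,19] y:[3,9] z:[27,30] -> miss, prune

Visited [0, 2, 11, 5, 9, 13, 10, 14, 12, 16, 18, 3, 8]. Tests: 13 box, 4 leaf. Nearest: P4.

== RESULT ==
4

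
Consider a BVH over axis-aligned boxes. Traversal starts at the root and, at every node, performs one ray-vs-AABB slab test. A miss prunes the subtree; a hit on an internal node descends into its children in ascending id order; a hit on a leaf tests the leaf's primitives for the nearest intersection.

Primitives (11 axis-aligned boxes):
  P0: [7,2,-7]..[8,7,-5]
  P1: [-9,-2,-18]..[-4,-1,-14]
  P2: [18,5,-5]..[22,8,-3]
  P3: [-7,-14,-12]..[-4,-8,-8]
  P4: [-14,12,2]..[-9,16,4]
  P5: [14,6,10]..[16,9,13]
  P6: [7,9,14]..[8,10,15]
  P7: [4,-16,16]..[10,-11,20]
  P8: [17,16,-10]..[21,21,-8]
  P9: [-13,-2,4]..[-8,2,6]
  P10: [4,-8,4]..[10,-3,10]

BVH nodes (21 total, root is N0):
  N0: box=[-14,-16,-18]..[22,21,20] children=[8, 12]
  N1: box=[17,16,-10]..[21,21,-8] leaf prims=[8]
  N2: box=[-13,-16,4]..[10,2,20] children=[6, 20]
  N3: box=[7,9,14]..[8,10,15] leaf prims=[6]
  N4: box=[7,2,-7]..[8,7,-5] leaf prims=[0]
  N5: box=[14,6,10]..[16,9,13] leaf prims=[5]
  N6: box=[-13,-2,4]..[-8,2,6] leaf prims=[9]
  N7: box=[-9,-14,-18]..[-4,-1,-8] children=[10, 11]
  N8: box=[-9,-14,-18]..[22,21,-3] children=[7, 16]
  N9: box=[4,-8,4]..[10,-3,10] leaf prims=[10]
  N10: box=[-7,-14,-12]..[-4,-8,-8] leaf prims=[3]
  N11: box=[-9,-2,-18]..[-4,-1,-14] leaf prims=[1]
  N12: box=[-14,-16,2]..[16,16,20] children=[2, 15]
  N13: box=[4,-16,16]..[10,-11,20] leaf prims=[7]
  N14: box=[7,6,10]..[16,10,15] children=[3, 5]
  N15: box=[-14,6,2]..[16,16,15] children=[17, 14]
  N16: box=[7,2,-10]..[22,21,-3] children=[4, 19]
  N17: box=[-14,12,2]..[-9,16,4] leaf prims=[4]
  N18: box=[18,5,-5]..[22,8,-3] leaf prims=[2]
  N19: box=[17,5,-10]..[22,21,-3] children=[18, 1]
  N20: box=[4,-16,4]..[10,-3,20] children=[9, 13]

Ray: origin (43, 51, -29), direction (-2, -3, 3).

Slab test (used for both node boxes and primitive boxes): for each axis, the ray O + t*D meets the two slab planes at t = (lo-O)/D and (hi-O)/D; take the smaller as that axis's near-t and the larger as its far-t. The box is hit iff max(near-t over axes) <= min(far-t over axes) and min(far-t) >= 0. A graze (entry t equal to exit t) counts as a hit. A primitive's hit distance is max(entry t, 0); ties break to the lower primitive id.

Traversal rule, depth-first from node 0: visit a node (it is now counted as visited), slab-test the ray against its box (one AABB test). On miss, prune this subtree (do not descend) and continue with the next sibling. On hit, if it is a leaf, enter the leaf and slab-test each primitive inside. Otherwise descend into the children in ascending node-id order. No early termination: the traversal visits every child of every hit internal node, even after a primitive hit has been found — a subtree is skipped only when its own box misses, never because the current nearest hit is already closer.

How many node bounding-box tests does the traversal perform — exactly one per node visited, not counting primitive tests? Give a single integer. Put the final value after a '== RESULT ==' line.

Trace the traversal:
N0 x:[21/2,57/2] y:[10,67/3] z:[11/3,49/3] -> hit [21/2,49/3], descend [8, 12]
  N8 x:[21/2,26] y:[10,65/3] z:[11/3,26/3] -> miss, prune
  N12 x:[27/2,57/2] y:[35/3,67/3] z:[31/3,49/3] -> hit [27/2,49/3], descend [2, 15]
    N2 x:[33/2,28] y:[49/3,67/3] z:[11,49/3] -> miss, prune
    N15 x:[27/2,57/2] y:[35/3,15] z:[31/3,44/3] -> hit [27/2,44/3], descend [14, 17]
      N14 x:[27/2,18] y:[41/3,15] z:[13,44/3] -> hit [41/3,44/3], descend [3, 5]
        N3 x:[35/2,18] y:[41/3,14] z:[43/3,44/3] -> miss, prune
        N5 x:[27/2,29/2] y:[14,15] z:[13,14] -> hit [14,14] leaf, test {P5@t=14}
      N17 x:[26,57/2] y:[35/3,13] z:[31/3,11] -> miss, prune

9 AABB tests over nodes [0, 8, 12, 2, 15, 14, 3, 5, 17]; 1 leaf entered; closest P5.

== RESULT ==
9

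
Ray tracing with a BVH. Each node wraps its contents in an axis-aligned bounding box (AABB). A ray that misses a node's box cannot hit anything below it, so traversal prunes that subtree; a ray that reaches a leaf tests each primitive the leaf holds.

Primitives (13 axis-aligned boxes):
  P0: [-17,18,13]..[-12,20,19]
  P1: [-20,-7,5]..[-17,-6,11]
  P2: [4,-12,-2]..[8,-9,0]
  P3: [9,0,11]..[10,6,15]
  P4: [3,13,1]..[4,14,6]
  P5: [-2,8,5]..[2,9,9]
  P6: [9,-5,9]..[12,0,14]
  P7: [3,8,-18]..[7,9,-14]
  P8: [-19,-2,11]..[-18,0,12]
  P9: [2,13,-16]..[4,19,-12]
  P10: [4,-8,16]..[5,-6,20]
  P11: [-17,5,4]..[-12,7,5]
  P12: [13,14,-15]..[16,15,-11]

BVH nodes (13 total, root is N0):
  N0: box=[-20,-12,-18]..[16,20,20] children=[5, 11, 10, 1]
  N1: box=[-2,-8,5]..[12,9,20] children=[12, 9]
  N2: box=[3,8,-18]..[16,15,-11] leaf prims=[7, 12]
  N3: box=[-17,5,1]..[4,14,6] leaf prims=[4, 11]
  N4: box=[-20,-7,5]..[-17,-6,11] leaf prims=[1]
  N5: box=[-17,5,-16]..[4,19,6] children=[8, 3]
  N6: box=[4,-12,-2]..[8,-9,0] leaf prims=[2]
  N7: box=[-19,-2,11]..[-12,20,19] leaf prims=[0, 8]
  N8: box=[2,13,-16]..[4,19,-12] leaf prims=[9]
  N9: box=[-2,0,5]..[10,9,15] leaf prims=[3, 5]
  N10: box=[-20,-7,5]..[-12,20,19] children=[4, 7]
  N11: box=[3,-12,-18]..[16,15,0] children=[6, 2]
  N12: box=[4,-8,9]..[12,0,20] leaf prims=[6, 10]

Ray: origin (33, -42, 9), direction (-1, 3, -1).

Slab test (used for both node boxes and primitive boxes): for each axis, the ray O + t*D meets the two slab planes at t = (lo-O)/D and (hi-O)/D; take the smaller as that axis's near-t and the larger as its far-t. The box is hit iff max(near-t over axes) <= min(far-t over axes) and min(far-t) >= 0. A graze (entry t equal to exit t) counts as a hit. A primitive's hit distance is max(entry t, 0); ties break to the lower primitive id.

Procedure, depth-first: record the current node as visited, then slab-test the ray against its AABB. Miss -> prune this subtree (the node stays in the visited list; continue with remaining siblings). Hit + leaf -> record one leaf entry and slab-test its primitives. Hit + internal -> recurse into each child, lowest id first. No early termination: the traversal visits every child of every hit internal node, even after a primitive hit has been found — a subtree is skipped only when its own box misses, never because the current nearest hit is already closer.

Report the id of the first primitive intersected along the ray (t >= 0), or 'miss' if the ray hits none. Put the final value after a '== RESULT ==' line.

Traverse from the root:
N0 x:[17,53] y:[10,62/3] z:[-11,27] -> hit [17,62/3], descend [1, 5, 10, 11]
  N1 x:[21,35] y:[34/3,17] z:[-11,4] -> miss, prune
  N5 x:[29,50] y:[47/3,61/3] z:[3,25] -> miss, prune
  N10 x:[45,53] y:[35/3,62/3] z:[-10,4] -> miss, prune
  N11 x:[17,30] y:[10,19] z:[9,27] -> hit [17,19], descend [2, 6]
    N2 x:[17,30] y:[50/3,19] z:[20,27] -> miss, prune
    N6 x:[25,29] y:[10,11] z:[9,11] -> miss, prune

Summary -> nodes [0, 1, 5, 10, 11, 2, 6]; box-tests=7; leaf-entries=0; first=miss

== RESULT ==
miss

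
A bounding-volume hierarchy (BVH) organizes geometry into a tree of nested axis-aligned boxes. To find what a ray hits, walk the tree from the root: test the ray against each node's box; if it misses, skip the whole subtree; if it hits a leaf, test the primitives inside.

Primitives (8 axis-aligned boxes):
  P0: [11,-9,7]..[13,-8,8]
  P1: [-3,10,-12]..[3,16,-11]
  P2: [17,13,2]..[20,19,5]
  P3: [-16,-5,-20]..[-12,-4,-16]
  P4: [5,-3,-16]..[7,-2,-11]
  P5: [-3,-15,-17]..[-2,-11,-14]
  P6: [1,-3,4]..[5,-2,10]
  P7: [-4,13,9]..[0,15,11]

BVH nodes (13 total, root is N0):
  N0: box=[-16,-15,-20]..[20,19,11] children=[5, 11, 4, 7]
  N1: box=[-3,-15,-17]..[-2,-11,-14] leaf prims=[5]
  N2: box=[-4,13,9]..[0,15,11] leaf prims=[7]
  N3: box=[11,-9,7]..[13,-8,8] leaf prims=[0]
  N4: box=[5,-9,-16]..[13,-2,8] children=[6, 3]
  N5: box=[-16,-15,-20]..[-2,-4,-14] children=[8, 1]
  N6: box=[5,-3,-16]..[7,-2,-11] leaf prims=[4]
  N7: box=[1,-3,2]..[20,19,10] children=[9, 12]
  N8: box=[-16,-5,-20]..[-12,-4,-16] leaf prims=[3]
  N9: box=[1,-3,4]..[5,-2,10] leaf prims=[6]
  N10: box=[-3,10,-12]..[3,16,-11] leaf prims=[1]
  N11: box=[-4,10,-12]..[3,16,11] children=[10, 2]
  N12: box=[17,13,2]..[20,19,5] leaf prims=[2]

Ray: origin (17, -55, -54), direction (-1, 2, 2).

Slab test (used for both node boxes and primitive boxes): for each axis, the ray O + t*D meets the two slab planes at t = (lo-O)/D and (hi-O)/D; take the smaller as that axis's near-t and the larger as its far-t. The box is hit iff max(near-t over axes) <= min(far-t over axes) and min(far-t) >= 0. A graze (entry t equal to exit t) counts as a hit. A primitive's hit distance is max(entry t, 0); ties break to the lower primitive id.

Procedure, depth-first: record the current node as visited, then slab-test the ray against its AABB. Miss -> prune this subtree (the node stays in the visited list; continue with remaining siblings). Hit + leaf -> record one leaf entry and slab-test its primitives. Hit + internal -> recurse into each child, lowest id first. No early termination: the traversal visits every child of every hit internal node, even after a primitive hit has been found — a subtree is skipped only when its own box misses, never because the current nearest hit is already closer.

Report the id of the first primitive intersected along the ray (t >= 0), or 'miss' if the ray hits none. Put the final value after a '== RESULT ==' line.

Trace the traversal:
N0 x:[-3,33] y:[20,37] z:[17,65/2] -> hit [20,65/2], descend [4, 5, 7, 11]
  N4 x:[4,12] y:[23,53/2] z:[19,31] -> miss, prune
  N5 x:[19,33] y:[20,51/2] z:[17,20] -> hit [20,20], descend [1, 8]
    N1 x:[19,20] y:[20,22] z:[37/2,20] -> hit [20,20] leaf, test {P5@t=20}
    N8 x:[29,33] y:[25,51/2] z:[17,19] -> miss, prune
  N7 x:[-3,16] y:[26,37] z:[28,32] -> miss, prune
  N11 x:[14,21] y:[65/2,71/2] z:[21,65/2] -> miss, prune

Visited [0, 4, 5, 1, 8, 7, 11]. Tests: 7 box, 1 leaf. Nearest: P5.

== RESULT ==
5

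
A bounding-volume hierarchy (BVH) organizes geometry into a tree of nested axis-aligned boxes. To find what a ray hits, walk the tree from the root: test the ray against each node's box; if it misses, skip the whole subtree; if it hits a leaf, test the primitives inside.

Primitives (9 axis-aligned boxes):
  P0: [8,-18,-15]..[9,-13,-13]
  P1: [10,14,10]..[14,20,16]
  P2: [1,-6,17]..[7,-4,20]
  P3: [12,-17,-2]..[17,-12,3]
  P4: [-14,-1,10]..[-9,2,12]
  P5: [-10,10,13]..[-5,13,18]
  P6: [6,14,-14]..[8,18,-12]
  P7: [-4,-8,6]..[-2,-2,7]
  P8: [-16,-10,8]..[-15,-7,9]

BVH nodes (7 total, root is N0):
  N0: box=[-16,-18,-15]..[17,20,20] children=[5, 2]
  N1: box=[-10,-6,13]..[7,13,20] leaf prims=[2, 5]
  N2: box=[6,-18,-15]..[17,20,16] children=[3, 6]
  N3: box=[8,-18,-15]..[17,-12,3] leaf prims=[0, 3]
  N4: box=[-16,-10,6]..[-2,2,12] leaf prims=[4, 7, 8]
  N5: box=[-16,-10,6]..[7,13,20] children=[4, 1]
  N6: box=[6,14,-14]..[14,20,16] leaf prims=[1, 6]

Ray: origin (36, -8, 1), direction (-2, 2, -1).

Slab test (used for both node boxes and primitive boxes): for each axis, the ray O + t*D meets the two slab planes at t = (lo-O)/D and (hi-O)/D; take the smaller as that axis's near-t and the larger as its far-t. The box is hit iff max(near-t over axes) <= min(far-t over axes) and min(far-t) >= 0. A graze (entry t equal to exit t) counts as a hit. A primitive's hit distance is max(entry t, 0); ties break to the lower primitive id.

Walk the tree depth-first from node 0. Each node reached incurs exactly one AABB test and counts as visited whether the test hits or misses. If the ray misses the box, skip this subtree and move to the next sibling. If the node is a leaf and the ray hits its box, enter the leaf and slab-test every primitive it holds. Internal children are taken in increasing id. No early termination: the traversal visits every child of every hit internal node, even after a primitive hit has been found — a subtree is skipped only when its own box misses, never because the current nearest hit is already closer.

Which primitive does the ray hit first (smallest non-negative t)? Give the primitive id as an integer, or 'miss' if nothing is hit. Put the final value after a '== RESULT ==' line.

Traverse from the root:
N0 x:[19/2,26] y:[-5,14] z:[-19,16] -> hit [19/2,14], descend [2, 5]
  N2 x:[19/2,15] y:[-5,14] z:[-15,16] -> hit [19/2,14], descend [3, 6]
    N3 x:[19/2,14] y:[-5,-2] z:[-2,16] -> miss, prune
    N6 x:[11,15] y:[11,14] z:[-15,15] -> hit [11,14] leaf, test {P1(miss), P6(miss)}
  N5 x:[29/2,26] y:[-1,21/2] z:[-19,-5] -> miss, prune

Visited [0, 2, 3, 6, 5]. Tests: 5 box, 1 leaf. Nearest: miss.

== RESULT ==
miss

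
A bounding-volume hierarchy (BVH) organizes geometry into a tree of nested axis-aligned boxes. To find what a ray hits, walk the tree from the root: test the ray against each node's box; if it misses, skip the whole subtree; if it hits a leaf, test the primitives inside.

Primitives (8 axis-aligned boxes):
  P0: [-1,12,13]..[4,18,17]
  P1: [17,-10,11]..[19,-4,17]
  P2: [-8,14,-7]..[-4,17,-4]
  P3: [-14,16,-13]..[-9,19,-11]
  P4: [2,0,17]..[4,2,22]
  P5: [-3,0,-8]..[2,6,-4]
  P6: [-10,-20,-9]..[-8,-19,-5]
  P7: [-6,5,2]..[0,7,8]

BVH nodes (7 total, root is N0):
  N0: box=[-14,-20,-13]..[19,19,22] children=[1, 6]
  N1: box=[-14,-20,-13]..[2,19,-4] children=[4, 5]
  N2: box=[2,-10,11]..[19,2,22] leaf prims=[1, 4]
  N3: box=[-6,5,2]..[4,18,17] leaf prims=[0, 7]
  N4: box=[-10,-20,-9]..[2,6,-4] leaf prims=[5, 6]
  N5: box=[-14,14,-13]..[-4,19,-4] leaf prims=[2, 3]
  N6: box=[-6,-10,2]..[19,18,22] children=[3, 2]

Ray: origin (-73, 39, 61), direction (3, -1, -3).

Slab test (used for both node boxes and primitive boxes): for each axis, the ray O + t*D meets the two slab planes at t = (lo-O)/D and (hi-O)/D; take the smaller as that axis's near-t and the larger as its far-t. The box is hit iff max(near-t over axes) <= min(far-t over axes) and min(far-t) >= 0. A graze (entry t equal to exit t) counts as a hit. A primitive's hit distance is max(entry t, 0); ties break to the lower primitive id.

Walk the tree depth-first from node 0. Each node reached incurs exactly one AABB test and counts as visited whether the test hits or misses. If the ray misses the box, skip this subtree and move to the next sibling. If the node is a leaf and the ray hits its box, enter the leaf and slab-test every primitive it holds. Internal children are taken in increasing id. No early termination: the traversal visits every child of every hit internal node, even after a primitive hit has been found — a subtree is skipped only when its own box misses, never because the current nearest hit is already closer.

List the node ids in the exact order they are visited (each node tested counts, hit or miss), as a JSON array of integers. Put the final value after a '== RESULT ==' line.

Traverse from the root:
N0 x:[59/3,92/3] y:[20,59] z:[13,74/3] -> hit [20,74/3], descend [1, 6]
  N1 x:[59/3,25] y:[20,59] z:[65/3,74/3] -> hit [65/3,74/3], descend [4, 5]
    N4 x:[21,25] y:[33,59] z:[65/3,70/3] -> miss, prune
    N5 x:[59/3,23] y:[20,25] z:[65/3,74/3] -> hit [65/3,23] leaf, test {P2@t=22, P3(miss)}
  N6 x:[67/3,92/3] y:[21,49] z:[13,59/3] -> miss, prune

5 AABB tests over nodes [0, 1, 4, 5, 6]; 1 leaf entered; closest P2.

== RESULT ==
[0, 1, 4, 5, 6]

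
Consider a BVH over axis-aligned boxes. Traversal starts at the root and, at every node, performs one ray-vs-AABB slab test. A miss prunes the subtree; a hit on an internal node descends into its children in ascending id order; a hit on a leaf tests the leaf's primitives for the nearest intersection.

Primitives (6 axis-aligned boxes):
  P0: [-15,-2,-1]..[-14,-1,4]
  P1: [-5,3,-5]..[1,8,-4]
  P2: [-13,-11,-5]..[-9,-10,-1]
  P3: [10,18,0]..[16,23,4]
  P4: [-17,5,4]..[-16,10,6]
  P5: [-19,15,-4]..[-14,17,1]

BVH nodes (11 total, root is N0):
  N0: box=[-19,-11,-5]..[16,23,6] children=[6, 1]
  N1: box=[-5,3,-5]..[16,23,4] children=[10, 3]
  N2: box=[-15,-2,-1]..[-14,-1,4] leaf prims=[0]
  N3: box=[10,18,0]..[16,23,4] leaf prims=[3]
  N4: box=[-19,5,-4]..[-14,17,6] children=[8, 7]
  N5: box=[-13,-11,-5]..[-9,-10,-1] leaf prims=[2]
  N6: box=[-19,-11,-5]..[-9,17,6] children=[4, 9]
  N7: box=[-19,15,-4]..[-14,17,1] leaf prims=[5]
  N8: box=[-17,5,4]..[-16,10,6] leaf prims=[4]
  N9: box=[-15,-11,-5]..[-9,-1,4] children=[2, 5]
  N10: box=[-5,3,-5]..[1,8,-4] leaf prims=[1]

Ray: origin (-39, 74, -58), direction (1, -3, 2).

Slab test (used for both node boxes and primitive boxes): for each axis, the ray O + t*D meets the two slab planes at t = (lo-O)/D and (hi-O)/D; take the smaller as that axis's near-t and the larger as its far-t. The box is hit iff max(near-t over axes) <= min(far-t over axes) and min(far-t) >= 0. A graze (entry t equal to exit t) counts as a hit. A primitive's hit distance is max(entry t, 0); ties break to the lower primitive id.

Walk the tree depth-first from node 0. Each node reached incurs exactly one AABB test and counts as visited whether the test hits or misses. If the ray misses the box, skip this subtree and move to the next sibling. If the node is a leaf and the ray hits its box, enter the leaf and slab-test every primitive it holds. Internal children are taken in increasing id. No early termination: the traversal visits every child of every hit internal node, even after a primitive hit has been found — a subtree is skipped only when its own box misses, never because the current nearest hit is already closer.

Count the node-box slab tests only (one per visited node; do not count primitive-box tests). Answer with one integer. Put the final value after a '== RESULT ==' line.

Trace the traversal:
N0 x:[20,55] y:[17,85/3] z:[53/2,32] -> hit [53/2,85/3], descend [1, 6]
  N1 x:[34,55] y:[17,71/3] z:[53/2,31] -> miss, prune
  N6 x:[20,30] y:[19,85/3] z:[53/2,32] -> hit [53/2,85/3], descend [4, 9]
    N4 x:[20,25] y:[19,23] z:[27,32] -> miss, prune
    N9 x:[24,30] y:[25,85/3] z:[53/2,31] -> hit [53/2,85/3], descend [2, 5]
      N2 x:[24,25] y:[25,76/3] z:[57/2,31] -> miss, prune
      N5 x:[26,30] y:[28,85/3] z:[53/2,57/2] -> hit [28,85/3] leaf, test {P2@t=28}

7 AABB tests over nodes [0, 1, 6, 4, 9, 2, 5]; 1 leaf entered; closest P2.

== RESULT ==
7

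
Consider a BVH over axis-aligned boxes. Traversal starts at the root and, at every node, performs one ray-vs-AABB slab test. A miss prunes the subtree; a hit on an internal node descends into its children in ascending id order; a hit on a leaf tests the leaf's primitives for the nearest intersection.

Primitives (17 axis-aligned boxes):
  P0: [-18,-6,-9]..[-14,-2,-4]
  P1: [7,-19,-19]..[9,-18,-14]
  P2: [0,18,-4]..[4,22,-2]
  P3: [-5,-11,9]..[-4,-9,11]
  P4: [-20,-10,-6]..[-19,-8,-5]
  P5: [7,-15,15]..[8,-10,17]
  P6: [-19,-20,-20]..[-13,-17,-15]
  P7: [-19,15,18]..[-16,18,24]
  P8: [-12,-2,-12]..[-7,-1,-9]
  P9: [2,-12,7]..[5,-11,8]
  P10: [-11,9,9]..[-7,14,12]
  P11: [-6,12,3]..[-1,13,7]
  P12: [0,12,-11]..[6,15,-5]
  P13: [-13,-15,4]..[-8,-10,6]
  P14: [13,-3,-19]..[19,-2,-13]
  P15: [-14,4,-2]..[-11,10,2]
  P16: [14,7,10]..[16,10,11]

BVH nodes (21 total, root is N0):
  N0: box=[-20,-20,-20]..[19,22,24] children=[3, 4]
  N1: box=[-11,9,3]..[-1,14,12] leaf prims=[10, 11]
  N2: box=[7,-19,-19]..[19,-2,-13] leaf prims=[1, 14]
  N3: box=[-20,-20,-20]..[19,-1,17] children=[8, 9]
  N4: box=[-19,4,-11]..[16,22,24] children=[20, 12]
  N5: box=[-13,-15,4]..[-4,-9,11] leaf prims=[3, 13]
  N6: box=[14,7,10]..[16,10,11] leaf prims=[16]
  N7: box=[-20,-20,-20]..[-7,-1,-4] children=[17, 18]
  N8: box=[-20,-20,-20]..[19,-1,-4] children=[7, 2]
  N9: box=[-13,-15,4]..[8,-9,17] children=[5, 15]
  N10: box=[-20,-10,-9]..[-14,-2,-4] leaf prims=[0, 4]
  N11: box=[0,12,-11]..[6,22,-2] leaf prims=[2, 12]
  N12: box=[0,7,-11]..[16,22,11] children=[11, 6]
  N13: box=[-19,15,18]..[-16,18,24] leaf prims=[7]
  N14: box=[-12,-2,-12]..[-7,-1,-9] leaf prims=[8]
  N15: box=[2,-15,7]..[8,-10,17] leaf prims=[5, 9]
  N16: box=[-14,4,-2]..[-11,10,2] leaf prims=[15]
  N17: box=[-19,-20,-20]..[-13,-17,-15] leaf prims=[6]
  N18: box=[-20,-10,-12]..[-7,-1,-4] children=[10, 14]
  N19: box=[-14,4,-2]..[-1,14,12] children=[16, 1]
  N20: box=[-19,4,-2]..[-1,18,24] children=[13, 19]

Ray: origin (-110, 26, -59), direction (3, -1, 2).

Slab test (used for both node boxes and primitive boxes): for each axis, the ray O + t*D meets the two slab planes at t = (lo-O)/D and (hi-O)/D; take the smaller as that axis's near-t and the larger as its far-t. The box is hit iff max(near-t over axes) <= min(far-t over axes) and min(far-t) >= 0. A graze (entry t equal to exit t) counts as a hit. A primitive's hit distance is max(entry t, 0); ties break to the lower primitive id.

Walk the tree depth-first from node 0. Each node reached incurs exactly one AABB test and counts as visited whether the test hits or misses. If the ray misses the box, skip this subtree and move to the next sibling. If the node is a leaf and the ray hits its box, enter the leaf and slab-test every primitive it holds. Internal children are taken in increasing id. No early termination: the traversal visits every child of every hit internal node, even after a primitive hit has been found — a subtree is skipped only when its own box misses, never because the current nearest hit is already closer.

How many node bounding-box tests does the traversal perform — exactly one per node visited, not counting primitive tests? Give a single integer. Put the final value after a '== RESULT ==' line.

Trace the traversal:
N0 x:[30,43] y:[4,46] z:[39/2,83/2] -> hit [30,83/2], descend [3, 4]
  N3 x:[30,43] y:[27,46] z:[39/2,38] -> hit [30,38], descend [8, 9]
    N8 x:[30,43] y:[27,46] z:[39/2,55/2] -> miss, prune
    N9 x:[97/3,118/3] y:[35,41] z:[63/2,38] -> hit [35,38], descend [5, 15]
      N5 x:[97/3,106/3] y:[35,41] z:[63/2,35] -> hit [35,35] leaf, test {P3@t=35, P13(miss)}
      N15 x:[112/3,118/3] y:[36,41] z:[33,38] -> hit [112/3,38] leaf, test {P5(miss), P9(miss)}
  N4 x:[91/3,42] y:[4,22] z:[24,83/2] -> miss, prune

Visited [0, 3, 8, 9, 5, 15, 4]. Tests: 7 box, 2 leaf. Nearest: P3.

== RESULT ==
7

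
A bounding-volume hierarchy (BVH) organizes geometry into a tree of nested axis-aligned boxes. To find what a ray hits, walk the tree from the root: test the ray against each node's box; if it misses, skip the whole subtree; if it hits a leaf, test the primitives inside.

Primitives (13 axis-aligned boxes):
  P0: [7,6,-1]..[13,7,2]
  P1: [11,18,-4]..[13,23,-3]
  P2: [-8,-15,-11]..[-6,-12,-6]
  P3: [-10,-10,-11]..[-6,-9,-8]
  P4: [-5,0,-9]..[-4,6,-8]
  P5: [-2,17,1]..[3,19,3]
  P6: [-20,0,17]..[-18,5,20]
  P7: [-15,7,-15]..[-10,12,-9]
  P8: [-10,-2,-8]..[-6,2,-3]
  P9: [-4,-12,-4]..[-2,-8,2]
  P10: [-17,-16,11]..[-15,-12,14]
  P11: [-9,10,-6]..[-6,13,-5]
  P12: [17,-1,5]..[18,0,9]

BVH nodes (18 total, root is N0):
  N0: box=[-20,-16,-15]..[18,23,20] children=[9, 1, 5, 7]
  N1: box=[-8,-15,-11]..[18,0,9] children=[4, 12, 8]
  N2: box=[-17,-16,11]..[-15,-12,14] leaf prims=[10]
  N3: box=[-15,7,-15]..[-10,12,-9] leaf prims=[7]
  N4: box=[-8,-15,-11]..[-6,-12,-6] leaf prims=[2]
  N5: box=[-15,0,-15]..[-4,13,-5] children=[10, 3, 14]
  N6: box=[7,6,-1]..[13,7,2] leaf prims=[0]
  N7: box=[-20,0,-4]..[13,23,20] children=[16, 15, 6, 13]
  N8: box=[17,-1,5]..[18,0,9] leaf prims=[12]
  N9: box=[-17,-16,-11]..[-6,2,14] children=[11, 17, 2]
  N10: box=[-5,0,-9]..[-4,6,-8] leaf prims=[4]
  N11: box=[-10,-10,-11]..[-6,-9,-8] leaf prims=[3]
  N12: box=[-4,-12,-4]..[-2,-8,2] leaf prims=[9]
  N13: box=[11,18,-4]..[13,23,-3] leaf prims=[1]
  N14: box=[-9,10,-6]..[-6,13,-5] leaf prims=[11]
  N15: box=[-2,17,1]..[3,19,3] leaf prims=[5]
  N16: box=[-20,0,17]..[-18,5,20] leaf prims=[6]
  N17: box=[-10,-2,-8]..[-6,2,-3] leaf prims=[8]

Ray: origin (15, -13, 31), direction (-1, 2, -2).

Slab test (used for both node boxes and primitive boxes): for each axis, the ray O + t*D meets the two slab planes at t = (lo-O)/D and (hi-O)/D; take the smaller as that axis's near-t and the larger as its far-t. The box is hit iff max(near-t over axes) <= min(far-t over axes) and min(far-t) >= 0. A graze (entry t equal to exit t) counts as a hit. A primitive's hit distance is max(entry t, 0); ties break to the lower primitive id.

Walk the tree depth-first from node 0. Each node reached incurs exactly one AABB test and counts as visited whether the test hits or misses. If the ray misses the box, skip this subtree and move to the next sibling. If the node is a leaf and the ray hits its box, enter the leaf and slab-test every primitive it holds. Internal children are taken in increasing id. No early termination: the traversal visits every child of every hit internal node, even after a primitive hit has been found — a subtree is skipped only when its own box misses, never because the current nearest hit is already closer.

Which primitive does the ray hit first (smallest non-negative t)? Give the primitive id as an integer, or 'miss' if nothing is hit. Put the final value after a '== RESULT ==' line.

Traverse from the root:
N0 x:[-3,35] y:[-3/2,18] z:[11/2,23] -> hit [11/2,18], descend [1, 5, 7, 9]
  N1 x:[-3,23] y:[-1,13/2] z:[11,21] -> miss, prune
  N5 x:[19,30] y:[13/2,13] z:[18,23] -> miss, prune
  N7 x:[2,35] y:[13/2,18] z:[11/2,35/2] -> hit [13/2,35/2], descend [6, 13, 15, 16]
    N6 x:[2,8] y:[19/2,10] z:[29/2,16] -> miss, prune
    N13 x:[2,4] y:[31/2,18] z:[17,35/2] -> miss, prune
    N15 x:[12,17] y:[15,16] z:[14,15] -> hit [15,15] leaf, test {P5@t=15}
    N16 x:[33,35] y:[13/2,9] z:[11/2,7] -> miss, prune
  N9 x:[21,32] y:[-3/2,15/2] z:[17/2,21] -> miss, prune

Summary -> nodes [0, 1, 5, 7, 6, 13, 15, 16, 9]; box-tests=9; leaf-entries=1; first=P5

== RESULT ==
5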